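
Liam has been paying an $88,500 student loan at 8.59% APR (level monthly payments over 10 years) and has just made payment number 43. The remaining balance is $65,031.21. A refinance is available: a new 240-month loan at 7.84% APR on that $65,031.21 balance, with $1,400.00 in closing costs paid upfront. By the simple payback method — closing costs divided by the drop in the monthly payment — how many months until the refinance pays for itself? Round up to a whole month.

3 months

Current payment = 88,500 × 8.59%/12 / (1 − (1+0.0071583)^−120) = $1,101.54.
Refinanced payment = 65,031.21 × 0.0065333 / (1 − (1+0.0065333)^−240) = $537.49.
Monthly savings = $1,101.54 − $537.49 = $564.05.
Break-even = $1,400.00 / $564.05 = 2.48 → 3 months.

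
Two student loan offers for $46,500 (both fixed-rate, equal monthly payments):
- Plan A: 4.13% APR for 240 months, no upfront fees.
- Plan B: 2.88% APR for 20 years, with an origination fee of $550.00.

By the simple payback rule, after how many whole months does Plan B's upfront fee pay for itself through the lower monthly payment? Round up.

Plan A: at 4.13% the monthly rate is 0.0034417, so the payment is 46,500 × 0.0034417 / (1 − 1.0034417^−240) = $284.98.
Plan B: at 2.88% the monthly rate is 0.0024000, so the payment is 46,500 × 0.0024000 / (1 − 1.0024000^−240) = $255.10.
Monthly savings = $284.98 − $255.10 = $29.88.
Break-even = $550.00 / $29.88 = 18.41 → 19 months.

19 months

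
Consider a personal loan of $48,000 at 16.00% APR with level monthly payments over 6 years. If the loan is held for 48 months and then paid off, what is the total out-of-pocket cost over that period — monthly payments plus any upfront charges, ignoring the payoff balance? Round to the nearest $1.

$49,978

Monthly rate = 16%/12 = 0.0133333; payment = 48,000 × 0.0133333 / (1 − (1+0.0133333)^−72) = $1,041.21.
Total outlay = 48 × $1,041.21 = $49,978.08.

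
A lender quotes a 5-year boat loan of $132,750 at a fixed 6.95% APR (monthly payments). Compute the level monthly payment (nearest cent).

$2,625.48

At 6.95% the monthly rate is 0.0057917, so the payment is 132,750 × 0.0057917 / (1 − 1.0057917^−60) = $2,625.48.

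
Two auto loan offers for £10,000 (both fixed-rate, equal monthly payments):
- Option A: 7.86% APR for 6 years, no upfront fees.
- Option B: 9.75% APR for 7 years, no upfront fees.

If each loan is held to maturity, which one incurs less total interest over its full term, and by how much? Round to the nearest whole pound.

Option A: at 7.86% the monthly rate is 0.0065500, so the payment is 10,000 × 0.0065500 / (1 − 1.0065500^−72) = £174.65.
Total interest on Option A = 72 × £174.65 − £10,000 = £2,574.80.
Option B: monthly rate = 9.75%/12 = 0.0081250; payment = 10,000 × 0.0081250 / (1 − (1+0.0081250)^−84) = £164.72.
Total interest on Option B = 84 × £164.72 − £10,000 = £3,836.48.
Option A is lower by £1,261.68.

Option A by £1,262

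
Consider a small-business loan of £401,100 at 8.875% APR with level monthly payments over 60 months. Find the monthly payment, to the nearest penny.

Monthly rate = 8.875%/12 = 0.0073958; payment = 401,100 × 0.0073958 / (1 − (1+0.0073958)^−60) = £8,301.86.

£8,301.86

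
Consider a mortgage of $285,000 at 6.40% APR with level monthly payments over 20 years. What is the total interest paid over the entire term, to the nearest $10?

At 6.40% the monthly rate is 0.0053333, so the payment is 285,000 × 0.0053333 / (1 − 1.0053333^−240) = $2,108.14.
Total paid = 240 × $2,108.14 = $505,953.60; interest = $505,953.60 − $285,000 = $220,953.60.

$220,950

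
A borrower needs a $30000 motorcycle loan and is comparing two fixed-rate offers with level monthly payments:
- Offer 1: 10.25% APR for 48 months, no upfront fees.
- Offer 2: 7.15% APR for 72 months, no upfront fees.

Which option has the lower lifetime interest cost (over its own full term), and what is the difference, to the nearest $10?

Offer 1 by $290

Offer 1: at 10.25% the monthly rate is 0.0085417, so the payment is 30,000 × 0.0085417 / (1 − 1.0085417^−48) = $764.48.
Total interest on Offer 1 = 48 × $764.48 − $30,000 = $6,695.04.
Offer 2: monthly rate = 7.15%/12 = 0.0059583; payment = 30,000 × 0.0059583 / (1 − (1+0.0059583)^−72) = $513.63.
Total interest on Offer 2 = 72 × $513.63 − $30,000 = $6,981.36.
Offer 1 is lower by $286.32.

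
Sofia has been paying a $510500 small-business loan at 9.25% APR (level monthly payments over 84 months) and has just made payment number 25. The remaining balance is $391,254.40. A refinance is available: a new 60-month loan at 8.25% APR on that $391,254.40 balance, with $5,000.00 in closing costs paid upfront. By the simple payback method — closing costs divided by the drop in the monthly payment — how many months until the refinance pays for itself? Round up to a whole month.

17 months

Current payment = 510,500 × 9.25%/12 / (1 − (1+0.0077083)^−84) = $8,278.39.
Refinanced payment = 391,254.40 × 0.0068750 / (1 − (1+0.0068750)^−60) = $7,980.12.
Monthly savings = $8,278.39 − $7,980.12 = $298.27.
Break-even = $5,000.00 / $298.27 = 16.76 → 17 months.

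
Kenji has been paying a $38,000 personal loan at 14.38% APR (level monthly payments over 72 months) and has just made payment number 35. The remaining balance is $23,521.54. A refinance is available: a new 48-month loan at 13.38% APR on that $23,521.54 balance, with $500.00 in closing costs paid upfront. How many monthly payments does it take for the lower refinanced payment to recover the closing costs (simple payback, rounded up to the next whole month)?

4 months

Current payment = 38,000 × 14.38%/12 / (1 − (1+0.0119833)^−72) = $790.77.
Refinanced payment = 23,521.54 × 0.0111500 / (1 − (1+0.0111500)^−48) = $635.47.
Monthly savings = $790.77 − $635.47 = $155.30.
Break-even = $500.00 / $155.30 = 3.22 → 4 months.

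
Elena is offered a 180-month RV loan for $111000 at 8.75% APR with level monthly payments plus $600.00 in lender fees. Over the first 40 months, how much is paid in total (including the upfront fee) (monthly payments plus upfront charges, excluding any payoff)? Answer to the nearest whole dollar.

Monthly rate = 8.75%/12 = 0.0072917; payment = 111,000 × 0.0072917 / (1 − (1+0.0072917)^−180) = $1,109.39.
Total outlay = 40 × $1,109.39 + $600.00 = $44,975.60.

$44,976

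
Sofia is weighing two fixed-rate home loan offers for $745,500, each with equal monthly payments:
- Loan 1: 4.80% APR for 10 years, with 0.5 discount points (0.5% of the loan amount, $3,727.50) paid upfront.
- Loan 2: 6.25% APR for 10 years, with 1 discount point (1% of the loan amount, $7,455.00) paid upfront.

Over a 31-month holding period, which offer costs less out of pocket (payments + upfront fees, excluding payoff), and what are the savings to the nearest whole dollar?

Loan 1: at 4.80% the monthly rate is 0.0040000, so the payment is 745,500 × 0.0040000 / (1 − 1.0040000^−120) = $7,834.51.
Loan 2: at 6.25% the monthly rate is 0.0052083, so the payment is 745,500 × 0.0052083 / (1 − 1.0052083^−120) = $8,370.48.
Over 31 months: Loan 1 costs 31 × $7,834.51 + $3,727.50 = $246,597.31; Loan 2 costs 31 × $8,370.48 + $7,455.00 = $266,939.88.
Loan 1 is cheaper by $266,939.88 − $246,597.31 = $20,342.57.

Loan 1 by $20,343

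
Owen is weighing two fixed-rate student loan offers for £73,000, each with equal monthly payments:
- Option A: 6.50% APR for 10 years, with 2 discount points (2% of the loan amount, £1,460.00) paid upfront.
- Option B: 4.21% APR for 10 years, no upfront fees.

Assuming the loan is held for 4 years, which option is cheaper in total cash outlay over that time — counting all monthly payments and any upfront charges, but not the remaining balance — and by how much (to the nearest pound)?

Option B by £5,420

Option A: at 6.50% the monthly rate is 0.0054167, so the payment is 73,000 × 0.0054167 / (1 − 1.0054167^−120) = £828.90.
Option B: at 4.21% the monthly rate is 0.0035083, so the payment is 73,000 × 0.0035083 / (1 − 1.0035083^−120) = £746.40.
Over 48 months: Option A costs 48 × £828.90 + £1,460.00 = £41,247.20; Option B costs 48 × £746.40 = £35,827.20.
Option B is cheaper by £41,247.20 − £35,827.20 = £5,420.00.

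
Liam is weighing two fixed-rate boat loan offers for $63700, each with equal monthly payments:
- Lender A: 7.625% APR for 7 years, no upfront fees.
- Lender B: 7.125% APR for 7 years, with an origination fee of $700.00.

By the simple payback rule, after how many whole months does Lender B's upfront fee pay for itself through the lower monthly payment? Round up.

45 months

Lender A: monthly rate = 7.625%/12 = 0.0063542; payment = 63,700 × 0.0063542 / (1 − (1+0.0063542)^−84) = $980.98.
Lender B: monthly rate = 7.125%/12 = 0.0059375; payment = 63,700 × 0.0059375 / (1 − (1+0.0059375)^−84) = $965.30.
Monthly savings = $980.98 − $965.30 = $15.68.
Break-even = $700.00 / $15.68 = 44.64 → 45 months.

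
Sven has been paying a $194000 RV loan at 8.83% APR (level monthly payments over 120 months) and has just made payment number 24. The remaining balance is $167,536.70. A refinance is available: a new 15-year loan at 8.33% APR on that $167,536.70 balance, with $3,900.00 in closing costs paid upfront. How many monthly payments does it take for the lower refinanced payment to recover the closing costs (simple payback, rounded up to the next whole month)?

Current payment = 194,000 × 8.83%/12 / (1 − (1+0.0073583)^−120) = $2,439.70.
Refinanced payment = 167,536.70 × 0.0069417 / (1 − (1+0.0069417)^−180) = $1,633.15.
Monthly savings = $2,439.70 − $1,633.15 = $806.55.
Break-even = $3,900.00 / $806.55 = 4.84 → 5 months.

5 months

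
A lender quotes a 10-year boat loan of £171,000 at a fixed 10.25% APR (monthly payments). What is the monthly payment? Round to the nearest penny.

Monthly rate = 10.25%/12 = 0.0085417; payment = 171,000 × 0.0085417 / (1 − (1+0.0085417)^−120) = £2,283.52.

£2,283.52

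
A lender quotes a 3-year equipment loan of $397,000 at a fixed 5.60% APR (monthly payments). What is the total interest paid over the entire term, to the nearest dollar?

$35,205

Monthly rate = 5.6%/12 = 0.0046667; payment = 397,000 × 0.0046667 / (1 − (1+0.0046667)^−36) = $12,005.69.
Total paid = 36 × $12,005.69 = $432,204.84; interest = $432,204.84 − $397,000 = $35,204.84.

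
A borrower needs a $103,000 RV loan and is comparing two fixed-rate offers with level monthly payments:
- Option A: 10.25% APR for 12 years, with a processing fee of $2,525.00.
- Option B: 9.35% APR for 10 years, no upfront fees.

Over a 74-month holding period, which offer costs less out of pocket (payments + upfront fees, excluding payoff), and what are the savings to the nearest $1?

Option A by $3,284

Option A: monthly rate = 10.25%/12 = 0.0085417; payment = 103,000 × 0.0085417 / (1 − (1+0.0085417)^−144) = $1,245.85.
Option B: monthly rate = 9.35%/12 = 0.0077917; payment = 103,000 × 0.0077917 / (1 − (1+0.0077917)^−120) = $1,324.35.
Over 74 months: Option A costs 74 × $1,245.85 + $2,525.00 = $94,717.90; Option B costs 74 × $1,324.35 = $98,001.90.
Option A is cheaper by $98,001.90 − $94,717.90 = $3,284.00.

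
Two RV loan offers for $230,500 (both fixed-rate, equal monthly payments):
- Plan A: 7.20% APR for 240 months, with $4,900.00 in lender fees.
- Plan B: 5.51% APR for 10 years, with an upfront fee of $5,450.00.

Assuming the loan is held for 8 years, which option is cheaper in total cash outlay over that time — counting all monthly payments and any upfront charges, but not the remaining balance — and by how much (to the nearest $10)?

Plan A: at 7.20% the monthly rate is 0.0060000, so the payment is 230,500 × 0.0060000 / (1 − 1.0060000^−240) = $1,814.84.
Plan B: monthly rate = 5.51%/12 = 0.0045917; payment = 230,500 × 0.0045917 / (1 − (1+0.0045917)^−120) = $2,502.67.
Over 96 months: Plan A costs 96 × $1,814.84 + $4,900.00 = $179,124.64; Plan B costs 96 × $2,502.67 + $5,450.00 = $245,706.32.
Plan A is cheaper by $245,706.32 − $179,124.64 = $66,581.68.

Plan A by $66,580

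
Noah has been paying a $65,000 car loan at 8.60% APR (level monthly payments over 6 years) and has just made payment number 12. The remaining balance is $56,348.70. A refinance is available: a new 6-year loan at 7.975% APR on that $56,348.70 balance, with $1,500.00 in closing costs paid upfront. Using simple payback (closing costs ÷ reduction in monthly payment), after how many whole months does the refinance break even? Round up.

9 months

Current payment = 65,000 × 8.6%/12 / (1 − (1+0.0071667)^−72) = $1,158.80.
Refinanced payment = 56,348.70 × 0.0066458 / (1 − (1+0.0066458)^−72) = $987.29.
Monthly savings = $1,158.80 − $987.29 = $171.51.
Break-even = $1,500.00 / $171.51 = 8.75 → 9 months.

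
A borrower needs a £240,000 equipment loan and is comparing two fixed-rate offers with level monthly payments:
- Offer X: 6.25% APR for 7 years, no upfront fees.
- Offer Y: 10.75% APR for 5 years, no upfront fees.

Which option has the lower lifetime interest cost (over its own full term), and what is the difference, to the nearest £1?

Offer X by £14,368

Offer X: monthly rate = 6.25%/12 = 0.0052083; payment = 240,000 × 0.0052083 / (1 − (1+0.0052083)^−84) = £3,534.89.
Total interest on Offer X = 84 × £3,534.89 − £240,000 = £56,930.76.
Offer Y: monthly rate = 10.75%/12 = 0.0089583; payment = 240,000 × 0.0089583 / (1 − (1+0.0089583)^−60) = £5,188.31.
Total interest on Offer Y = 60 × £5,188.31 − £240,000 = £71,298.60.
Offer X is lower by £14,367.84.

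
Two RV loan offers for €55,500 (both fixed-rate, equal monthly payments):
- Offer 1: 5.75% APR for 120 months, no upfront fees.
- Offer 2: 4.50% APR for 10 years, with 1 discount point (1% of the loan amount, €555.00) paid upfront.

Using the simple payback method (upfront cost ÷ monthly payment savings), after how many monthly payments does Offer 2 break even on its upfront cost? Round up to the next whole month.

Offer 1: at 5.75% the monthly rate is 0.0047917, so the payment is 55,500 × 0.0047917 / (1 − 1.0047917^−120) = €609.22.
Offer 2: at 4.50% the monthly rate is 0.0037500, so the payment is 55,500 × 0.0037500 / (1 − 1.0037500^−120) = €575.19.
Monthly savings = €609.22 − €575.19 = €34.03.
Break-even = €555.00 / €34.03 = 16.31 → 17 months.

17 months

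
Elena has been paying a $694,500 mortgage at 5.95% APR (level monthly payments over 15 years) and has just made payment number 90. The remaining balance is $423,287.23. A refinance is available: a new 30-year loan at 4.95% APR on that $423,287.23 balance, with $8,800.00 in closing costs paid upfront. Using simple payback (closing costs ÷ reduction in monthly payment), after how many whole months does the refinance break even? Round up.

3 months

Current payment = 694,500 × 5.95%/12 / (1 − (1+0.0049583)^−180) = $5,841.84.
Refinanced payment = 423,287.23 × 0.0041250 / (1 − (1+0.0041250)^−360) = $2,259.38.
Monthly savings = $5,841.84 − $2,259.38 = $3,582.46.
Break-even = $8,800.00 / $3,582.46 = 2.46 → 3 months.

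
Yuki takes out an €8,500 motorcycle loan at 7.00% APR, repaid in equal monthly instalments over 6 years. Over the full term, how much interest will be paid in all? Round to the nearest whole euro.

At 7.00% the monthly rate is 0.0058333, so the payment is 8,500 × 0.0058333 / (1 − 1.0058333^−72) = €144.92.
Total paid = 72 × €144.92 = €10,434.24; interest = €10,434.24 − €8,500 = €1,934.24.

€1,934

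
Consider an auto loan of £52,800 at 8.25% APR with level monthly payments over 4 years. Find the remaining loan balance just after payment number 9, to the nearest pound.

£44,176

With monthly rate i = 8.25%/12 = 0.0068750, the balance after k of n payments is P · [(1+i)^n − (1+i)^k] / [(1+i)^n − 1].
(1+0.0068750)^48 = 1.38939833 and (1+0.0068750)^9 = 1.06360414, so the balance is 52,800 × (1.38939833 − 1.06360414) / (1.38939833 − 1) = £44,175.67.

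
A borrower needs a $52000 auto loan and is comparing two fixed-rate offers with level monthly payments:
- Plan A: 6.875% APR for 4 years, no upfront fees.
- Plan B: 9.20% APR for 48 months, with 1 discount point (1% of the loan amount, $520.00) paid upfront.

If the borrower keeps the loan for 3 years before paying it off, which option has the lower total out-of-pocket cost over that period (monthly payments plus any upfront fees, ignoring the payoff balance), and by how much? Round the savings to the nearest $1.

Plan A by $2,564

Plan A: at 6.875% the monthly rate is 0.0057292, so the payment is 52,000 × 0.0057292 / (1 − 1.0057292^−48) = $1,242.19.
Plan B: monthly rate = 9.2%/12 = 0.0076667; payment = 52,000 × 0.0076667 / (1 − (1+0.0076667)^−48) = $1,298.97.
Over 36 months: Plan A costs 36 × $1,242.19 = $44,718.84; Plan B costs 36 × $1,298.97 + $520.00 = $47,282.92.
Plan A is cheaper by $47,282.92 − $44,718.84 = $2,564.08.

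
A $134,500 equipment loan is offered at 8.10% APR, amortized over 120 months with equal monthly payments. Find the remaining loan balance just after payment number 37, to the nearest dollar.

$103,888

With monthly rate i = 8.1%/12 = 0.0067500, the balance after k of n payments is P · [(1+i)^n − (1+i)^k] / [(1+i)^n − 1].
(1+0.0067500)^120 = 2.24179860 and (1+0.0067500)^37 = 1.28262770, so the balance is 134,500 × (2.24179860 − 1.28262770) / (2.24179860 − 1) = $103,888.41.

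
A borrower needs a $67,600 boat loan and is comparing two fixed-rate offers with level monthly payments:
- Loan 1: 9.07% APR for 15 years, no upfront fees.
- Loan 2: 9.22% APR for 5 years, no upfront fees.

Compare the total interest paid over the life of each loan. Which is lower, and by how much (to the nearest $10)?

Loan 2 by $39,290

Loan 1: monthly rate = 9.07%/12 = 0.0075583; payment = 67,600 × 0.0075583 / (1 − (1+0.0075583)^−180) = $688.46.
Total interest on Loan 1 = 180 × $688.46 − $67,600 = $56,322.80.
Loan 2: monthly rate = 9.22%/12 = 0.0076833; payment = 67,600 × 0.0076833 / (1 − (1+0.0076833)^−60) = $1,410.49.
Total interest on Loan 2 = 60 × $1,410.49 − $67,600 = $17,029.40.
Loan 2 is lower by $39,293.40.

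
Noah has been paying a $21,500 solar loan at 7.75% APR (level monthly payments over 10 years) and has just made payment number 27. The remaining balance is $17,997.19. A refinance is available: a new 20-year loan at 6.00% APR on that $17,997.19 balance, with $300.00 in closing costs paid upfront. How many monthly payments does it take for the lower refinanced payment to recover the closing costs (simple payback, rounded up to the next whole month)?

Current payment = 21,500 × 7.75%/12 / (1 − (1+0.0064583)^−120) = $258.02.
Refinanced payment = 17,997.19 × 0.0050000 / (1 − (1+0.0050000)^−240) = $128.94.
Monthly savings = $258.02 − $128.94 = $129.08.
Break-even = $300.00 / $129.08 = 2.32 → 3 months.

3 months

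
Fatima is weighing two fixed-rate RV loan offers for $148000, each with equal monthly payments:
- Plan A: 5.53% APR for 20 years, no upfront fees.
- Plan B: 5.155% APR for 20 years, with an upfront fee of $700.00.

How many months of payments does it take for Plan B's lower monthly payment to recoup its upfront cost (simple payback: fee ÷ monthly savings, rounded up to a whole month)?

Plan A: monthly rate = 5.53%/12 = 0.0046083; payment = 148,000 × 0.0046083 / (1 − (1+0.0046083)^−240) = $1,020.58.
Plan B: at 5.155% the monthly rate is 0.0042958, so the payment is 148,000 × 0.0042958 / (1 − 1.0042958^−240) = $989.45.
Monthly savings = $1,020.58 − $989.45 = $31.13.
Break-even = $700.00 / $31.13 = 22.49 → 23 months.

23 months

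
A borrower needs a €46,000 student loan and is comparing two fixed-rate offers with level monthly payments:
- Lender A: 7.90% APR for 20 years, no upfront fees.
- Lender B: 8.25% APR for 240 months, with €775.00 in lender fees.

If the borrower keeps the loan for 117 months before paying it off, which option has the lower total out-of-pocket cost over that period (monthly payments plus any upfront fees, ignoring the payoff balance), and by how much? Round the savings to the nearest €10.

Lender A by €1,950

Lender A: at 7.90% the monthly rate is 0.0065833, so the payment is 46,000 × 0.0065833 / (1 − 1.0065833^−240) = €381.90.
Lender B: at 8.25% the monthly rate is 0.0068750, so the payment is 46,000 × 0.0068750 / (1 − 1.0068750^−240) = €391.95.
Over 117 months: Lender A costs 117 × €381.90 = €44,682.30; Lender B costs 117 × €391.95 + €775.00 = €46,633.15.
Lender A is cheaper by €46,633.15 − €44,682.30 = €1,950.85.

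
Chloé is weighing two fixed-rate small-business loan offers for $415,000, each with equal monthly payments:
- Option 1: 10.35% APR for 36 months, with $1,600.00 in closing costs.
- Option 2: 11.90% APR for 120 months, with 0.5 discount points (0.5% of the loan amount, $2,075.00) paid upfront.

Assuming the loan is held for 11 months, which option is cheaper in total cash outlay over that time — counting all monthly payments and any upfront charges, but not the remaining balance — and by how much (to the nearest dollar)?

Option 1: at 10.35% the monthly rate is 0.0086250, so the payment is 415,000 × 0.0086250 / (1 − 1.0086250^−36) = $13,459.18.
Option 2: at 11.90% the monthly rate is 0.0099167, so the payment is 415,000 × 0.0099167 / (1 − 1.0099167^−120) = $5,930.08.
Over 11 months: Option 1 costs 11 × $13,459.18 + $1,600.00 = $149,650.98; Option 2 costs 11 × $5,930.08 + $2,075.00 = $67,305.88.
Option 2 is cheaper by $149,650.98 − $67,305.88 = $82,345.10.

Option 2 by $82,345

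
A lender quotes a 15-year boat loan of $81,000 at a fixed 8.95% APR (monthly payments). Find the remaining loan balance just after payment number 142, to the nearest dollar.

$27,018

With monthly rate i = 8.95%/12 = 0.0074583, the balance after k of n payments is P · [(1+i)^n − (1+i)^k] / [(1+i)^n − 1].
(1+0.0074583)^180 = 3.80957772 and (1+0.0074583)^142 = 2.87241564, so the balance is 81,000 × (3.80957772 − 2.87241564) / (3.80957772 − 1) = $27,018.34.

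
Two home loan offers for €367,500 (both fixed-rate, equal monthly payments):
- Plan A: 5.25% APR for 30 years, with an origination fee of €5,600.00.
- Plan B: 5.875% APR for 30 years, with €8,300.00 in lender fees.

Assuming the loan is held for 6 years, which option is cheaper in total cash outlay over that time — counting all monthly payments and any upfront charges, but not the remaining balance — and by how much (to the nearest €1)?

Plan A: monthly rate = 5.25%/12 = 0.0043750; payment = 367,500 × 0.0043750 / (1 − (1+0.0043750)^−360) = €2,029.35.
Plan B: monthly rate = 5.875%/12 = 0.0048958; payment = 367,500 × 0.0048958 / (1 − (1+0.0048958)^−360) = €2,173.90.
Over 72 months: Plan A costs 72 × €2,029.35 + €5,600.00 = €151,713.20; Plan B costs 72 × €2,173.90 + €8,300.00 = €164,820.80.
Plan A is cheaper by €164,820.80 − €151,713.20 = €13,107.60.

Plan A by €13,108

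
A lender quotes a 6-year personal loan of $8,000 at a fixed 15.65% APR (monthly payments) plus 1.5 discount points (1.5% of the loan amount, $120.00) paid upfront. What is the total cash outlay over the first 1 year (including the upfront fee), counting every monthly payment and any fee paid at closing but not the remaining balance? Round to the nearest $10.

$2,180

Monthly rate = 15.65%/12 = 0.0130417; payment = 8,000 × 0.0130417 / (1 − (1+0.0130417)^−72) = $172.00.
Total outlay = 12 × $172.00 + $120.00 = $2,184.00.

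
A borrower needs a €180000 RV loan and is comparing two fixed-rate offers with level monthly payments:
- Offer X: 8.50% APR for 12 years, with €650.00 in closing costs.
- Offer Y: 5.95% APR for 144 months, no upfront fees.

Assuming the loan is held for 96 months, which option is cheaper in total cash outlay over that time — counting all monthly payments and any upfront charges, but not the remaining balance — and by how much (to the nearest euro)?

Offer Y by €24,287

Offer X: at 8.50% the monthly rate is 0.0070833, so the payment is 180,000 × 0.0070833 / (1 − 1.0070833^−144) = €1,998.10.
Offer Y: monthly rate = 5.95%/12 = 0.0049583; payment = 180,000 × 0.0049583 / (1 − (1+0.0049583)^−144) = €1,751.88.
Over 96 months: Offer X costs 96 × €1,998.10 + €650.00 = €192,467.60; Offer Y costs 96 × €1,751.88 = €168,180.48.
Offer Y is cheaper by €192,467.60 − €168,180.48 = €24,287.12.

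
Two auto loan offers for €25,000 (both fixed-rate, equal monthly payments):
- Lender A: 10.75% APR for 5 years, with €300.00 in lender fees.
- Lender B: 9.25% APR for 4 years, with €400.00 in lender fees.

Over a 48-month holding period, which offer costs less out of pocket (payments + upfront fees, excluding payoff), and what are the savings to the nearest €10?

Lender A by €4,160

Lender A: monthly rate = 10.75%/12 = 0.0089583; payment = 25,000 × 0.0089583 / (1 − (1+0.0089583)^−60) = €540.45.
Lender B: at 9.25% the monthly rate is 0.0077083, so the payment is 25,000 × 0.0077083 / (1 − 1.0077083^−48) = €625.10.
Over 48 months: Lender A costs 48 × €540.45 + €300.00 = €26,241.60; Lender B costs 48 × €625.10 + €400.00 = €30,404.80.
Lender A is cheaper by €30,404.80 − €26,241.60 = €4,163.20.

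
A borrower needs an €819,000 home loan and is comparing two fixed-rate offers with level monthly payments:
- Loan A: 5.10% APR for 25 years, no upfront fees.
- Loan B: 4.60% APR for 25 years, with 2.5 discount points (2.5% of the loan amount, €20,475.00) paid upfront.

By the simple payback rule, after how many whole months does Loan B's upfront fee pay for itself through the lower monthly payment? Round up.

87 months

Loan A: at 5.10% the monthly rate is 0.0042500, so the payment is 819,000 × 0.0042500 / (1 − 1.0042500^−300) = €4,835.63.
Loan B: at 4.60% the monthly rate is 0.0038333, so the payment is 819,000 × 0.0038333 / (1 − 1.0038333^−300) = €4,598.88.
Monthly savings = €4,835.63 − €4,598.88 = €236.75.
Break-even = €20,475.00 / €236.75 = 86.48 → 87 months.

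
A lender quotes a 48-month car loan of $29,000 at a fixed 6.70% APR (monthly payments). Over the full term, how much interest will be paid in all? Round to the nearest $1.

$4,140

Monthly rate = 6.7%/12 = 0.0055833; payment = 29,000 × 0.0055833 / (1 − (1+0.0055833)^−48) = $690.41.
Total paid = 48 × $690.41 = $33,139.68; interest = $33,139.68 − $29,000 = $4,139.68.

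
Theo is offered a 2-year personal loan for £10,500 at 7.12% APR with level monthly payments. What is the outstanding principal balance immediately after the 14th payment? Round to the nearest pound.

£4,557

With monthly rate i = 7.12%/12 = 0.0059333, the balance after k of n payments is P · [(1+i)^n − (1+i)^k] / [(1+i)^n − 1].
(1+0.0059333)^24 = 1.15255269 and (1+0.0059333)^14 = 1.08634756, so the balance is 10,500 × (1.15255269 − 1.08634756) / (1.15255269 − 1) = £4,556.81.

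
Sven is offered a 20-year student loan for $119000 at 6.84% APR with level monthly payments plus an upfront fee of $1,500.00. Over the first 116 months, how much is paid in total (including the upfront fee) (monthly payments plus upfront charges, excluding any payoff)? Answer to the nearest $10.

Monthly rate = 6.84%/12 = 0.0057000; payment = 119,000 × 0.0057000 / (1 − (1+0.0057000)^−240) = $911.21.
Total outlay = 116 × $911.21 + $1,500.00 = $107,200.36.

$107,200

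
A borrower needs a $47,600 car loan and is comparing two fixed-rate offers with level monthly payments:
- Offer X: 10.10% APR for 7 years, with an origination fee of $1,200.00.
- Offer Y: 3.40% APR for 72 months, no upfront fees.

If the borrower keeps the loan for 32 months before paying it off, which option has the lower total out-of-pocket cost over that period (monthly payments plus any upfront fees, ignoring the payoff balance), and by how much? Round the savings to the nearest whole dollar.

Offer X: monthly rate = 10.1%/12 = 0.0084167; payment = 47,600 × 0.0084167 / (1 − (1+0.0084167)^−84) = $792.68.
Offer Y: monthly rate = 3.4%/12 = 0.0028333; payment = 47,600 × 0.0028333 / (1 − (1+0.0028333)^−72) = $731.77.
Over 32 months: Offer X costs 32 × $792.68 + $1,200.00 = $26,565.76; Offer Y costs 32 × $731.77 = $23,416.64.
Offer Y is cheaper by $26,565.76 − $23,416.64 = $3,149.12.

Offer Y by $3,149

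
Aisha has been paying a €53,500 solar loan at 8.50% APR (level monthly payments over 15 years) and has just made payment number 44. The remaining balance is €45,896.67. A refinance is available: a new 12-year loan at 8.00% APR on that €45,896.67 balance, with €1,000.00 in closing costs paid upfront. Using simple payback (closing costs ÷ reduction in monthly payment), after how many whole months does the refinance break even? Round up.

Current payment = 53,500 × 8.5%/12 / (1 − (1+0.0070833)^−180) = €526.84.
Refinanced payment = 45,896.67 × 0.0066667 / (1 − (1+0.0066667)^−144) = €496.81.
Monthly savings = €526.84 − €496.81 = €30.03.
Break-even = €1,000.00 / €30.03 = 33.30 → 34 months.

34 months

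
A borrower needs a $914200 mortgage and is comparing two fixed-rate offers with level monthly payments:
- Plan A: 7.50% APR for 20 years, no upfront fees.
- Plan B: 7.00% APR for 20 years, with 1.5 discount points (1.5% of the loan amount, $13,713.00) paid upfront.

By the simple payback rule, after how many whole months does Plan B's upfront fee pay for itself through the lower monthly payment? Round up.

50 months

Plan A: at 7.50% the monthly rate is 0.0062500, so the payment is 914,200 × 0.0062500 / (1 − 1.0062500^−240) = $7,364.73.
Plan B: monthly rate = 7%/12 = 0.0058333; payment = 914,200 × 0.0058333 / (1 − (1+0.0058333)^−240) = $7,087.78.
Monthly savings = $7,364.73 − $7,087.78 = $276.95.
Break-even = $13,713.00 / $276.95 = 49.51 → 50 months.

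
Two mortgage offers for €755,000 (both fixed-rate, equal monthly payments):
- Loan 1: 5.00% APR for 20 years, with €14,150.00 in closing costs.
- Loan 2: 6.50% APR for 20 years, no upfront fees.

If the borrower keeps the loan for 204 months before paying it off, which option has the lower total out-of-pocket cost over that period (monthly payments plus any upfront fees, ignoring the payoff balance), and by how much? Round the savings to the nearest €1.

Loan 1: monthly rate = 5%/12 = 0.0041667; payment = 755,000 × 0.0041667 / (1 − (1+0.0041667)^−240) = €4,982.67.
Loan 2: at 6.50% the monthly rate is 0.0054167, so the payment is 755,000 × 0.0054167 / (1 − 1.0054167^−240) = €5,629.08.
Over 204 months: Loan 1 costs 204 × €4,982.67 + €14,150.00 = €1,030,614.68; Loan 2 costs 204 × €5,629.08 = €1,148,332.32.
Loan 1 is cheaper by €1,148,332.32 − €1,030,614.68 = €117,717.64.

Loan 1 by €117,718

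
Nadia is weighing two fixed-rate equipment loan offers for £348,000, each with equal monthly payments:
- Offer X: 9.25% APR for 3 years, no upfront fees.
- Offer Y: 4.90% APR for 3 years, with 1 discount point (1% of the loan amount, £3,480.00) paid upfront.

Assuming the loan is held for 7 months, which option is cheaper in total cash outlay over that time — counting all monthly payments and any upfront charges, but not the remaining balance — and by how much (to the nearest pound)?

Offer Y by £1,368

Offer X: at 9.25% the monthly rate is 0.0077083, so the payment is 348,000 × 0.0077083 / (1 − 1.0077083^−36) = £11,106.84.
Offer Y: at 4.90% the monthly rate is 0.0040833, so the payment is 348,000 × 0.0040833 / (1 − 1.0040833^−36) = £10,414.25.
Over 7 months: Offer X costs 7 × £11,106.84 = £77,747.88; Offer Y costs 7 × £10,414.25 + £3,480.00 = £76,379.75.
Offer Y is cheaper by £77,747.88 − £76,379.75 = £1,368.13.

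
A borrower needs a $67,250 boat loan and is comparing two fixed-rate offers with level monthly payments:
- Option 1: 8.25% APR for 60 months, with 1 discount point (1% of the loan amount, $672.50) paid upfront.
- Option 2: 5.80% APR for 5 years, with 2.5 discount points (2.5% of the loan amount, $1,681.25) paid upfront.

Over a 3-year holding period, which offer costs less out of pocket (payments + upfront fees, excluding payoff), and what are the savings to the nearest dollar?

Option 1: monthly rate = 8.25%/12 = 0.0068750; payment = 67,250 × 0.0068750 / (1 − (1+0.0068750)^−60) = $1,371.65.
Option 2: at 5.80% the monthly rate is 0.0048333, so the payment is 67,250 × 0.0048333 / (1 − 1.0048333^−60) = $1,293.89.
Over 36 months: Option 1 costs 36 × $1,371.65 + $672.50 = $50,051.90; Option 2 costs 36 × $1,293.89 + $1,681.25 = $48,261.29.
Option 2 is cheaper by $50,051.90 − $48,261.29 = $1,790.61.

Option 2 by $1,791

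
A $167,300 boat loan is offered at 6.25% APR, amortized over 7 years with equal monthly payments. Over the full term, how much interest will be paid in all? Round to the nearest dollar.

Monthly rate = 6.25%/12 = 0.0052083; payment = 167,300 × 0.0052083 / (1 − (1+0.0052083)^−84) = $2,464.11.
Total paid = 84 × $2,464.11 = $206,985.24; interest = $206,985.24 − $167,300 = $39,685.24.

$39,685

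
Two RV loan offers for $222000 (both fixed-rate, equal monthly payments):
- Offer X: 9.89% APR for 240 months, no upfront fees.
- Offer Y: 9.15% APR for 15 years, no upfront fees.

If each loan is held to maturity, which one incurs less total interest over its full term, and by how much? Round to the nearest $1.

Offer Y by $101,412

Offer X: monthly rate = 9.89%/12 = 0.0082417; payment = 222,000 × 0.0082417 / (1 − (1+0.0082417)^−240) = $2,126.19.
Total interest on Offer X = 240 × $2,126.19 − $222,000 = $288,285.60.
Offer Y: at 9.15% the monthly rate is 0.0076250, so the payment is 222,000 × 0.0076250 / (1 − 1.0076250^−180) = $2,271.52.
Total interest on Offer Y = 180 × $2,271.52 − $222,000 = $186,873.60.
Offer Y is lower by $101,412.00.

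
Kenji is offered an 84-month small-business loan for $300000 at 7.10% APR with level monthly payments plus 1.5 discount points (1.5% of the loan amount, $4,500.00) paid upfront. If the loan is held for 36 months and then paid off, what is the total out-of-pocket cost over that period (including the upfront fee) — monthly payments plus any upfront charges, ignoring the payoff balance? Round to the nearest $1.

Monthly rate = 7.1%/12 = 0.0059167; payment = 300,000 × 0.0059167 / (1 − (1+0.0059167)^−84) = $4,542.48.
Total outlay = 36 × $4,542.48 + $4,500.00 = $168,029.28.

$168,029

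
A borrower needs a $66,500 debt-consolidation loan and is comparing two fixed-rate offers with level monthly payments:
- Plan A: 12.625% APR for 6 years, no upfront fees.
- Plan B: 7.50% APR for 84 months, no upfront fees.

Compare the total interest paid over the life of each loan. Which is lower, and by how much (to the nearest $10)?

Plan A: monthly rate = 12.625%/12 = 0.0105208; payment = 66,500 × 0.0105208 / (1 − (1+0.0105208)^−72) = $1,321.80.
Total interest on Plan A = 72 × $1,321.80 − $66,500 = $28,669.60.
Plan B: at 7.50% the monthly rate is 0.0062500, so the payment is 66,500 × 0.0062500 / (1 − 1.0062500^−84) = $1,020.00.
Total interest on Plan B = 84 × $1,020.00 − $66,500 = $19,180.00.
Plan B is lower by $9,489.60.

Plan B by $9,490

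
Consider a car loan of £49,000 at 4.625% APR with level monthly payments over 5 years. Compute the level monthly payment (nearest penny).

£916.30

At 4.625% the monthly rate is 0.0038542, so the payment is 49,000 × 0.0038542 / (1 − 1.0038542^−60) = £916.30.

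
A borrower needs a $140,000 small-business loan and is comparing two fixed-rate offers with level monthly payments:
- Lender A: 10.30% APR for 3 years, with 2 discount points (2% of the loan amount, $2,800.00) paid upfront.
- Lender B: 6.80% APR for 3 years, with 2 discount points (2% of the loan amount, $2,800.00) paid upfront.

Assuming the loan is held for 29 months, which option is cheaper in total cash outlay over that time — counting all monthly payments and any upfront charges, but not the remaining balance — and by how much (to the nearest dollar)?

Lender A: monthly rate = 10.3%/12 = 0.0085833; payment = 140,000 × 0.0085833 / (1 − (1+0.0085833)^−36) = $4,537.15.
Lender B: monthly rate = 6.8%/12 = 0.0056667; payment = 140,000 × 0.0056667 / (1 − (1+0.0056667)^−36) = $4,310.00.
Over 29 months: Lender A costs 29 × $4,537.15 + $2,800.00 = $134,377.35; Lender B costs 29 × $4,310.00 + $2,800.00 = $127,790.00.
Lender B is cheaper by $134,377.35 − $127,790.00 = $6,587.35.

Lender B by $6,587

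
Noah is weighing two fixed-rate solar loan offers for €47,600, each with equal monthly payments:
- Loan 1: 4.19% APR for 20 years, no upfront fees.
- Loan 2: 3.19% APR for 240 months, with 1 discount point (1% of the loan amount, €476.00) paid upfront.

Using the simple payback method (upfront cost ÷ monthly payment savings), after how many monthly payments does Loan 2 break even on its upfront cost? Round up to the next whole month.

Loan 1: at 4.19% the monthly rate is 0.0034917, so the payment is 47,600 × 0.0034917 / (1 − 1.0034917^−240) = €293.23.
Loan 2: at 3.19% the monthly rate is 0.0026583, so the payment is 47,600 × 0.0026583 / (1 − 1.0026583^−240) = €268.54.
Monthly savings = €293.23 − €268.54 = €24.69.
Break-even = €476.00 / €24.69 = 19.28 → 20 months.

20 months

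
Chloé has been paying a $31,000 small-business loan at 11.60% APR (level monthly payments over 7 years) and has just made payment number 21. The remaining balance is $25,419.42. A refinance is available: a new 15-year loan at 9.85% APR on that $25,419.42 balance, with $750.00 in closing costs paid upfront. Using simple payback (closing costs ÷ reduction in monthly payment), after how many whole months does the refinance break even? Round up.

Current payment = 31,000 × 11.6%/12 / (1 − (1+0.0096667)^−84) = $540.63.
Refinanced payment = 25,419.42 × 0.0082083 / (1 − (1+0.0082083)^−180) = $270.83.
Monthly savings = $540.63 − $270.83 = $269.80.
Break-even = $750.00 / $269.80 = 2.78 → 3 months.

3 months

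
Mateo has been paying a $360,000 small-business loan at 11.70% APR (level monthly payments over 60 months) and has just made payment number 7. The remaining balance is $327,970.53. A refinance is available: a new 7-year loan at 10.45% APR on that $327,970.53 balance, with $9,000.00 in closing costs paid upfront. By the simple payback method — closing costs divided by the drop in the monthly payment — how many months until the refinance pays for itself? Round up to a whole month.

Current payment = 360,000 × 11.7%/12 / (1 − (1+0.0097500)^−60) = $7,953.53.
Refinanced payment = 327,970.53 × 0.0087083 / (1 − (1+0.0087083)^−84) = $5,521.26.
Monthly savings = $7,953.53 − $5,521.26 = $2,432.27.
Break-even = $9,000.00 / $2,432.27 = 3.70 → 4 months.

4 months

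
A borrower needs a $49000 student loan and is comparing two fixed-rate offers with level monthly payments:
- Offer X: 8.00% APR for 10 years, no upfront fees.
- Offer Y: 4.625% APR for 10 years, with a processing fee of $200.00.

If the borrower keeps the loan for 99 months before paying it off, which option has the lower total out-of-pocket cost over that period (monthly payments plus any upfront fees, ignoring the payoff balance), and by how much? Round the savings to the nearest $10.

Offer Y by $8,090

Offer X: at 8.00% the monthly rate is 0.0066667, so the payment is 49,000 × 0.0066667 / (1 − 1.0066667^−120) = $594.51.
Offer Y: at 4.625% the monthly rate is 0.0038542, so the payment is 49,000 × 0.0038542 / (1 − 1.0038542^−120) = $510.79.
Over 99 months: Offer X costs 99 × $594.51 = $58,856.49; Offer Y costs 99 × $510.79 + $200.00 = $50,768.21.
Offer Y is cheaper by $58,856.49 − $50,768.21 = $8,088.28.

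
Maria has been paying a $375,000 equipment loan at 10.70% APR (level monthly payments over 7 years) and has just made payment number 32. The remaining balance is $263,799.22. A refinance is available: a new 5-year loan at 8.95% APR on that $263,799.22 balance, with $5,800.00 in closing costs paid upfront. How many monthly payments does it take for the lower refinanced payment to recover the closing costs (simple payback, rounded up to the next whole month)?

7 months

Current payment = 375,000 × 10.7%/12 / (1 − (1+0.0089167)^−84) = $6,361.91.
Refinanced payment = 263,799.22 × 0.0074583 / (1 − (1+0.0074583)^−60) = $5,469.64.
Monthly savings = $6,361.91 − $5,469.64 = $892.27.
Break-even = $5,800.00 / $892.27 = 6.50 → 7 months.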